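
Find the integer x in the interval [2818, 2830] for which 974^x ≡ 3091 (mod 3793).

Compute 974^2818 mod 3793 = 915, then multiply by 974 repeatedly:
  974^2818=915  974^2819=3648  974^2820=2904  974^2821=2711  974^2822=586
  974^2823=1814  974^2824=3091
Found 3091 at exponent 2824.

2824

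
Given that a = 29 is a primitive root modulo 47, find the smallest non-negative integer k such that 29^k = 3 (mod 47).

Baby-step giant-step with m = ceil(sqrt(46)) = 7.
Baby table (29^j mod 47 for j=0..6):
  0:1  1:29  2:42  3:43  4:25  5:20  6:16
Giant step factor: 29^(-7) ≡ 39 (mod 47).
Scan 3·39^i mod 47 for i = 0, 1, …:
  i=0: 3   i=1: 23   i=2: 4   i=3: 15
  i=4: 21   i=5: 20
Match at i=5, j=5: k = 5·7 + 5 = 40.

40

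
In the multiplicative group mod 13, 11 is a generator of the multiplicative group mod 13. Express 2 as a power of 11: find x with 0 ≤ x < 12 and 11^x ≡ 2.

7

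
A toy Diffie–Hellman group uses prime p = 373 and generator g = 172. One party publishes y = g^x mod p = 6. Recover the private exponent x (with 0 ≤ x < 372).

Baby-step giant-step with m = ceil(sqrt(372)) = 20.
Baby table (172^j mod 373 for j=0..19):
  0:1  1:172  2:117  3:355  4:261  5:132  6:324  7:151
  8:235  9:136  10:266  11:246  12:163  13:61  14:48  15:50
  16:21  17:255  18:219  19:368
Giant step factor: 172^(-20) ≡ 337 (mod 373).
Scan 6·337^i mod 373 for i = 0, 1, …:
  i=0: 6   i=1: 157   i=2: 316   i=3: 187
  i=4: 355
Match at i=4, j=3: x = 4·20 + 3 = 83.

83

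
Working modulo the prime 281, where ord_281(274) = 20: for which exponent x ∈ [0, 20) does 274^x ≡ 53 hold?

5

Successive powers of 274 modulo 281:
  274^0=1  274^1=274  274^2=49  274^3=219  274^4=153  274^5=53
So 274^5 ≡ 53 (mod 281), giving x = 5.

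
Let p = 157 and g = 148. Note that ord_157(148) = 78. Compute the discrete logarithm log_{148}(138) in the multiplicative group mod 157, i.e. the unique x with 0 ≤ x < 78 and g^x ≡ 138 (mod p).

Baby-step giant-step with m = ceil(sqrt(78)) = 9.
Baby table (148^j mod 157 for j=0..8):
  0:1  1:148  2:81  3:56  4:124  5:140  6:153  7:36
  8:147
Giant step factor: 148^(-9) ≡ 82 (mod 157).
Scan 138·82^i mod 157 for i = 0, 1, …:
  i=0: 138   i=1: 12   i=2: 42   i=3: 147
Match at i=3, j=8: x = 3·9 + 8 = 35.

35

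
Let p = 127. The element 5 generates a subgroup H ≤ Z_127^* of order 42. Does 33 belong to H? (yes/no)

33 ∈ ⟨5⟩ iff 33^42 ≡ 1 (mod 127), since |⟨5⟩| = 42.
33^42 mod 127 = 1.
Since 1 = 1, 33 lies in the subgroup.

yes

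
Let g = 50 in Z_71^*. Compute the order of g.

35

The order of 50 must divide p − 1 = 70 = 2 · 5 · 7.
Divisors: 1, 2, 5, 7, 10, 14, 35, 70.
Check each in increasing order: 50^1 ≡ 50;  50^2 ≡ 15;  50^5 ≡ 32;  50^7 ≡ 54;  50^10 ≡ 30;  50^14 ≡ 5;  50^35 ≡ 1.
Smallest exponent giving 1 is 35.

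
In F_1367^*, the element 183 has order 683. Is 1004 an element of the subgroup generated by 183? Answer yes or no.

1004 ∈ ⟨183⟩ iff 1004^683 ≡ 1 (mod 1367), since |⟨183⟩| = 683.
1004^683 mod 1367 = 1366.
Since 1366 ≠ 1, 1004 does not lie in the subgroup.

no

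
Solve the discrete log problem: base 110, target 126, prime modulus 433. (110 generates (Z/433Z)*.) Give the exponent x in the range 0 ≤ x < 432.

347

Baby-step giant-step with m = ceil(sqrt(432)) = 21.
Baby table (110^j mod 433 for j=0..20):
  0:1  1:110  2:409  3:391  4:143  5:142  6:32  7:56
  8:98  9:388  10:246  11:214  12:158  13:60  14:105  15:292
  16:78  17:353  18:293  19:188  20:329
Giant step factor: 110^(-21) ≡ 364 (mod 433).
Scan 126·364^i mod 433 for i = 0, 1, …:
  i=0: 126   i=1: 399   i=2: 181   i=3: 68
  i=4: 71   i=5: 297   i=6: 291   i=7: 272
  i=8: 284   i=9: 322     …   i=15: 22
  i=16: 214
Match at i=16, j=11: x = 16·21 + 11 = 347.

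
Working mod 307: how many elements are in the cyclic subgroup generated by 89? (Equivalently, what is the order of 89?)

153

The order of 89 must divide p − 1 = 306 = 2 · 3^2 · 17.
Divisors: 1, 2, 3, 6, 9, 17, 18, 34, 51, 102, 153, 306.
Check each in increasing order: 89^1 ≡ 89;  89^2 ≡ 246;  89^3 ≡ 97;  89^6 ≡ 199;  89^9 ≡ 269;  89^17 ≡ 168;  89^18 ≡ 216;  89^34 ≡ 287;  89^51 ≡ 17;  89^102 ≡ 289;  89^153 ≡ 1.
Smallest exponent giving 1 is 153.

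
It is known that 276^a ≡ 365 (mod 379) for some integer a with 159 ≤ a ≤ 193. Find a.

183

Compute 276^159 mod 379 = 356, then multiply by 276 repeatedly:
  276^159=356  276^160=95  276^161=69  276^162=94  276^163=172
  276^164=97  276^165=242  276^166=88  276^167=32  276^168=115
  276^169=283  276^170=34  276^171=288  276^172=277  276^173=273
  276^174=306  276^175=318  276^176=219  276^177=183  276^178=101
  276^179=209  276^180=76  276^181=131  276^182=151  276^183=365
Found 365 at exponent 183.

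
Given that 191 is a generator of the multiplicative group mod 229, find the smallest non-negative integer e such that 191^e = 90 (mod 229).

149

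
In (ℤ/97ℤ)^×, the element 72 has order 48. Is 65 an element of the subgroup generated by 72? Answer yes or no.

yes

65 ∈ ⟨72⟩ iff 65^48 ≡ 1 (mod 97), since |⟨72⟩| = 48.
65^48 mod 97 = 1.
Since 1 = 1, 65 lies in the subgroup.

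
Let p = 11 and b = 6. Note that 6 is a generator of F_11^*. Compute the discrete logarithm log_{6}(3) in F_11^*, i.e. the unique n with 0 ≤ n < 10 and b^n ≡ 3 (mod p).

2

Successive powers of 6 modulo 11:
  6^0=1  6^1=6  6^2=3
So 6^2 ≡ 3 (mod 11), giving n = 2.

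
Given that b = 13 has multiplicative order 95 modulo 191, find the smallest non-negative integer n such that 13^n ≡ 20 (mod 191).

Baby-step giant-step with m = ceil(sqrt(95)) = 10.
Baby table (13^j mod 191 for j=0..9):
  0:1  1:13  2:169  3:96  4:102  5:180  6:48  7:51
  8:90  9:24
Giant step factor: 13^(-10) ≡ 30 (mod 191).
Scan 20·30^i mod 191 for i = 0, 1, …:
  i=0: 20   i=1: 27   i=2: 46   i=3: 43
  i=4: 144   i=5: 118   i=6: 102
Match at i=6, j=4: n = 6·10 + 4 = 64.

64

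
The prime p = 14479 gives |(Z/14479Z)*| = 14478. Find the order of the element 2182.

The order of 2182 must divide p − 1 = 14478 = 2 · 3 · 19 · 127.
Divisors: 1, 2, 3, 6, 19, 38, 57, 114, 127, 254, 381, 762, 2413, 4826, 7239, 14478.
Check each in increasing order: 2182^1 ≡ 2182;  2182^2 ≡ 12012;  2182^3 ≡ 3194;  2182^6 ≡ 8420;  2182^19 ≡ 11440;  2182^38 ≡ 12398;  2182^57 ≡ 11315;  2182^114 ≡ 5907;  2182^127 ≡ 7441;  2182^254 ≡ 785;  2182^381 ≡ 6148;  2182^762 ≡ 7714;  2182^2413 ≡ 525;  2182^4826 ≡ 524;  2182^7239 ≡ 14478;  2182^14478 ≡ 1.
Smallest exponent giving 1 is 14478.

14478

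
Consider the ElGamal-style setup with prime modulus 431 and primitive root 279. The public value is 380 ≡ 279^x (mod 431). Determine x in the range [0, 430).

294

Baby-step giant-step with m = ceil(sqrt(430)) = 21.
Baby table (279^j mod 431 for j=0..20):
  0:1  1:279  2:261  3:411  4:23  5:383  6:400  7:402
  8:98  9:189  10:149  11:195  12:99  13:37  14:410  15:175
  16:122  17:420  18:379  19:146  20:220
Giant step factor: 279^(-21) ≡ 385 (mod 431).
Scan 380·385^i mod 431 for i = 0, 1, …:
  i=0: 380   i=1: 191   i=2: 265   i=3: 309
  i=4: 9   i=5: 17   i=6: 80   i=7: 199
  i=8: 328   i=9: 428     …   i=13: 178
  i=14: 1
Match at i=14, j=0: x = 14·21 + 0 = 294.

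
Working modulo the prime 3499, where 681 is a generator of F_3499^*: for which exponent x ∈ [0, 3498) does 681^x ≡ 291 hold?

Baby-step giant-step with m = ceil(sqrt(3498)) = 60.
Baby table (681^j mod 3499 for j=0..59):
  0:1  1:681  2:1893  3:1501  4:473  5:205  6:3144  7:3175
  8:3292  9:2492  10:37  11:704  12:61  13:3052  14:6  15:587
  16:861  17:2008  18:2838  19:1230  20:1369  21:1555  22:2257  23:956
  24:222  25:725  26:366  27:817  28:36  29:23  30:1667  31:1551
  32:3032  33:382  34:1216  35:2332  36:3045  37:2237  38:1332  39:851
  40:2196  41:1403  42:216  43:138  44:3004  45:2308  46:697  47:2292
  48:298  49:3495  50:775  51:2925  52:994  53:1607  54:2679  55:1420
  56:1296  57:828  58:529  59:3351
Giant step factor: 681^(-60) ≡ 958 (mod 3499).
Scan 291·958^i mod 3499 for i = 0, 1, …:
  i=0: 291   i=1: 2357   i=2: 1151   i=3: 473
Match at i=3, j=4: x = 3·60 + 4 = 184.

184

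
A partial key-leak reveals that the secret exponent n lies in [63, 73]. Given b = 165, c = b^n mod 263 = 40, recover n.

63

Compute 165^63 mod 263 = 40, then multiply by 165 repeatedly:
  165^63=40
Found 40 at exponent 63.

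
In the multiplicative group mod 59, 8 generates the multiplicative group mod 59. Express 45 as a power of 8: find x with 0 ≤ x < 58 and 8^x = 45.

16

Baby-step giant-step with m = ceil(sqrt(58)) = 8.
Baby table (8^j mod 59 for j=0..7):
  0:1  1:8  2:5  3:40  4:25  5:23  6:7  7:56
Giant step factor: 8^(-8) ≡ 27 (mod 59).
Scan 45·27^i mod 59 for i = 0, 1, …:
  i=0: 45   i=1: 35   i=2: 1
Match at i=2, j=0: x = 2·8 + 0 = 16.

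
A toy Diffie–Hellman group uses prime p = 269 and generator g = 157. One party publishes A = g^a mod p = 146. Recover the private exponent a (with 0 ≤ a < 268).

95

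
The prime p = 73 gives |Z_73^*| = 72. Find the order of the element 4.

9

The order of 4 must divide p − 1 = 72 = 2^3 · 3^2.
Divisors: 1, 2, 3, 4, 6, 8, 9, 12, 18, 24, 36, 72.
Check each in increasing order: 4^1 ≡ 4;  4^2 ≡ 16;  4^3 ≡ 64;  4^4 ≡ 37;  4^6 ≡ 8;  4^8 ≡ 55;  4^9 ≡ 1.
Smallest exponent giving 1 is 9.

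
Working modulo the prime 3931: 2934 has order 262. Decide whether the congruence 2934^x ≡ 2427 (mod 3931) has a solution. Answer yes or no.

no

2427 ∈ ⟨2934⟩ iff 2427^262 ≡ 1 (mod 3931), since |⟨2934⟩| = 262.
2427^262 mod 3931 = 3161.
Since 3161 ≠ 1, 2427 does not lie in the subgroup.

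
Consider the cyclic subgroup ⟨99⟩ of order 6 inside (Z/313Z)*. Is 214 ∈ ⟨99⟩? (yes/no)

yes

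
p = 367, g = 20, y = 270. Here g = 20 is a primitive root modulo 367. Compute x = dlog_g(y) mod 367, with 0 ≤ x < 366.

308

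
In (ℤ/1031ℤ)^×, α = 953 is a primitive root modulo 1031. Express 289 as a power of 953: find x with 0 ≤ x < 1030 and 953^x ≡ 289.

Baby-step giant-step with m = ceil(sqrt(1030)) = 33.
Baby table (953^j mod 1031 for j=0..32):
  0:1  1:953  2:929  3:739  4:94  5:916  6:722  7:389
  8:588  9:531  10:853  11:481  12:629  13:426  14:795  15:881
  16:359  17:866  18:498  19:334  20:754  21:986  22:417  23:466
  24:768  25:925  26:20  27:502  28:22  29:346  30:849  31:793
  32:6
Giant step factor: 953^(-33) ≡ 738 (mod 1031).
Scan 289·738^i mod 1031 for i = 0, 1, …:
  i=0: 289   i=1: 896   i=2: 377   i=3: 887
  i=4: 952   i=5: 465   i=6: 878   i=7: 496
  i=8: 43   i=9: 804     …   i=28: 646
  i=29: 426
Match at i=29, j=13: x = 29·33 + 13 = 970.

970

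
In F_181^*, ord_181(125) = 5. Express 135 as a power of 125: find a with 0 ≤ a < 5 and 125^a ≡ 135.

Successive powers of 125 modulo 181:
  125^0=1  125^1=125  125^2=59  125^3=135
So 125^3 ≡ 135 (mod 181), giving a = 3.

3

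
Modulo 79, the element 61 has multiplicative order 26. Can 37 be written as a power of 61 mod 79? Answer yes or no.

37 ∈ ⟨61⟩ iff 37^26 ≡ 1 (mod 79), since |⟨61⟩| = 26.
37^26 mod 79 = 23.
Since 23 ≠ 1, 37 does not lie in the subgroup.

no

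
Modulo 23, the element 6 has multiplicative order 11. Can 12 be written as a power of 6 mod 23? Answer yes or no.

yes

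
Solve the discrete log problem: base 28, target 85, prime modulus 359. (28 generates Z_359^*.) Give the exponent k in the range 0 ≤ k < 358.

98

Baby-step giant-step with m = ceil(sqrt(358)) = 19.
Baby table (28^j mod 359 for j=0..18):
  0:1  1:28  2:66  3:53  4:48  5:267  6:296  7:31
  8:150  9:251  10:207  11:52  12:20  13:201  14:243  15:342
  16:242  17:314  18:176
Giant step factor: 28^(-19) ≡ 348 (mod 359).
Scan 85·348^i mod 359 for i = 0, 1, …:
  i=0: 85   i=1: 142   i=2: 233   i=3: 309
  i=4: 191   i=5: 53
Match at i=5, j=3: k = 5·19 + 3 = 98.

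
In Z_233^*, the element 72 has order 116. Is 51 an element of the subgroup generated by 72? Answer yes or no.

51 ∈ ⟨72⟩ iff 51^116 ≡ 1 (mod 233), since |⟨72⟩| = 116.
51^116 mod 233 = 1.
Since 1 = 1, 51 lies in the subgroup.

yes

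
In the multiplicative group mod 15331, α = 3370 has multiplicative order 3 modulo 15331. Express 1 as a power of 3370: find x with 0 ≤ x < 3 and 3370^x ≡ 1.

Successive powers of 3370 modulo 15331:
  3370^0=1
So 3370^0 ≡ 1 (mod 15331), giving x = 0.

0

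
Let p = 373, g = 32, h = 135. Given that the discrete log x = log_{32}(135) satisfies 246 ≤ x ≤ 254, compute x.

251

Compute 32^246 mod 373 = 264, then multiply by 32 repeatedly:
  32^246=264  32^247=242  32^248=284  32^249=136  32^250=249
  32^251=135
Found 135 at exponent 251.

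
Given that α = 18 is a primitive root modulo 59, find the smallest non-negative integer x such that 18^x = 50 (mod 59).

3

Baby-step giant-step with m = ceil(sqrt(58)) = 8.
Baby table (18^j mod 59 for j=0..7):
  0:1  1:18  2:29  3:50  4:15  5:34  6:22  7:42
Giant step factor: 18^(-8) ≡ 16 (mod 59).
Scan 50·16^i mod 59 for i = 0, 1, …:
  i=0: 50
Match at i=0, j=3: x = 0·8 + 3 = 3.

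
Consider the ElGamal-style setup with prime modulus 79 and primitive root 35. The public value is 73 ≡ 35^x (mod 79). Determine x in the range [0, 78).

56

Baby-step giant-step with m = ceil(sqrt(78)) = 9.
Baby table (35^j mod 79 for j=0..8):
  0:1  1:35  2:40  3:57  4:20  5:68  6:10  7:34
  8:5
Giant step factor: 35^(-9) ≡ 14 (mod 79).
Scan 73·14^i mod 79 for i = 0, 1, …:
  i=0: 73   i=1: 74   i=2: 9   i=3: 47
  i=4: 26   i=5: 48   i=6: 40
Match at i=6, j=2: x = 6·9 + 2 = 56.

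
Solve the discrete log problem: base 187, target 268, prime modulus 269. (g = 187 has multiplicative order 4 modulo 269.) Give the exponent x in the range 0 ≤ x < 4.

2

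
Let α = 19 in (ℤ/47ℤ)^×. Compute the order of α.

The order of 19 must divide p − 1 = 46 = 2 · 23.
Divisors: 1, 2, 23, 46.
Check each in increasing order: 19^1 ≡ 19;  19^2 ≡ 32;  19^23 ≡ 46;  19^46 ≡ 1.
Smallest exponent giving 1 is 46.

46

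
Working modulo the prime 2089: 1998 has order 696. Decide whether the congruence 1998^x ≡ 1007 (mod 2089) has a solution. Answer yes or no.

1007 ∈ ⟨1998⟩ iff 1007^696 ≡ 1 (mod 2089), since |⟨1998⟩| = 696.
1007^696 mod 2089 = 1.
Since 1 = 1, 1007 lies in the subgroup.

yes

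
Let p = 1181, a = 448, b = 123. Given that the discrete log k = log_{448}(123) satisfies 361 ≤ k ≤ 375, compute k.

363

Compute 448^361 mod 1181 = 696, then multiply by 448 repeatedly:
  448^361=696  448^362=24  448^363=123
Found 123 at exponent 363.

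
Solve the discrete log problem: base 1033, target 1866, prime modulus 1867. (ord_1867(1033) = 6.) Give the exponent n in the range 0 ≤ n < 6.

3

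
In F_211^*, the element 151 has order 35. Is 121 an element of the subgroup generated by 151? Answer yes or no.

121 ∈ ⟨151⟩ iff 121^35 ≡ 1 (mod 211), since |⟨151⟩| = 35.
121^35 mod 211 = 1.
Since 1 = 1, 121 lies in the subgroup.

yes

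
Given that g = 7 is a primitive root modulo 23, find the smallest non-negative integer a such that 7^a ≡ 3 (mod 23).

2

Successive powers of 7 modulo 23:
  7^0=1  7^1=7  7^2=3
So 7^2 ≡ 3 (mod 23), giving a = 2.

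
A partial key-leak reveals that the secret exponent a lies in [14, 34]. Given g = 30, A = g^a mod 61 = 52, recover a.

18

Compute 30^14 mod 61 = 39, then multiply by 30 repeatedly:
  30^14=39  30^15=11  30^16=25  30^17=18  30^18=52
Found 52 at exponent 18.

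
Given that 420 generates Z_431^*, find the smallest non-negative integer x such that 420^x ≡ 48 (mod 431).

Baby-step giant-step with m = ceil(sqrt(430)) = 21.
Baby table (420^j mod 431 for j=0..20):
  0:1  1:420  2:121  3:393  4:418  5:143  6:151  7:63
  8:169  9:296  10:192  11:43  12:389  13:31  14:90  15:303
  16:115  17:28  18:123  19:371  20:229
Giant step factor: 420^(-21) ≡ 193 (mod 431).
Scan 48·193^i mod 431 for i = 0, 1, …:
  i=0: 48   i=1: 213   i=2: 164   i=3: 189
  i=4: 273   i=5: 107   i=6: 394   i=7: 186
  i=8: 125   i=9: 420
Match at i=9, j=1: x = 9·21 + 1 = 190.

190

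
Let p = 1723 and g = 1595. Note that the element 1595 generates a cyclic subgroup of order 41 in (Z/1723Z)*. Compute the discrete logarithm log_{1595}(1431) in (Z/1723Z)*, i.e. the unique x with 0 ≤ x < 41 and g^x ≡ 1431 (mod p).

Successive powers of 1595 modulo 1723:
  1595^0=1  1595^1=1595  1595^2=877  1595^3=1462  1595^4=671  1595^5=262
  1595^6=924  1595^7=615  1595^8=538  1595^9=56  1595^10=1447  1595^11=868
  1595^12=891  1595^13=1393  1595^14=888  1595^15=54  1595^16=1703  1595^17=837
  1595^18=1413  1595^19=51  1595^20=364  1595^21=1652  1595^22=473  1595^23=1484
  1595^24=1301  1595^25=603  1595^26=351  1595^27=1593  1595^28=1133  1595^29=1431
So 1595^29 ≡ 1431 (mod 1723), giving x = 29.

29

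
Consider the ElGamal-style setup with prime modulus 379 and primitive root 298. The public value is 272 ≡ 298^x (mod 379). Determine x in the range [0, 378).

Baby-step giant-step with m = ceil(sqrt(378)) = 20.
Baby table (298^j mod 379 for j=0..19):
  0:1  1:298  2:118  3:296  4:280  5:60  6:67  7:258
  8:326  9:124  10:189  11:230  12:320  13:231  14:239  15:349
  16:156  17:250  18:216  19:317
Giant step factor: 298^(-20) ≡ 4 (mod 379).
Scan 272·4^i mod 379 for i = 0, 1, …:
  i=0: 272   i=1: 330   i=2: 183   i=3: 353
  i=4: 275   i=5: 342   i=6: 231
Match at i=6, j=13: x = 6·20 + 13 = 133.

133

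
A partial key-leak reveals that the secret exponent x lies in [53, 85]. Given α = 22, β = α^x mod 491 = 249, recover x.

54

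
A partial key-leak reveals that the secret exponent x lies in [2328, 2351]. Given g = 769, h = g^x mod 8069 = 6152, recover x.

2350

Compute 769^2328 mod 8069 = 5065, then multiply by 769 repeatedly:
  769^2328=5065  769^2329=5727  769^2330=6458  769^2331=3767  769^2332=52
  769^2333=7712  769^2334=7882  769^2335=1439  769^2336=1138  769^2337=3670
  769^2338=6149  769^2339=147  769^2340=77  769^2341=2730  769^2342=1430
  769^2343=2286  769^2344=6961  769^2345=3262  769^2346=7088  769^2347=4097
  769^2348=3683  769^2349=8  769^2350=6152
Found 6152 at exponent 2350.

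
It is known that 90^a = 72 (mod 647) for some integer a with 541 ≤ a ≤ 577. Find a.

Compute 90^541 mod 647 = 215, then multiply by 90 repeatedly:
  90^541=215  90^542=587  90^543=423  90^544=544  90^545=435
  90^546=330  90^547=585  90^548=243  90^549=519  90^550=126
  90^551=341  90^552=281  90^553=57  90^554=601  90^555=389
  90^556=72
Found 72 at exponent 556.

556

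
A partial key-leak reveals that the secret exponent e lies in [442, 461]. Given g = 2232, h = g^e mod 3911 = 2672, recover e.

Compute 2232^442 mod 3911 = 2672, then multiply by 2232 repeatedly:
  2232^442=2672
Found 2672 at exponent 442.

442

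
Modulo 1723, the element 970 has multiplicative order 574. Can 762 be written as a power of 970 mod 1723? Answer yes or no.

yes

762 ∈ ⟨970⟩ iff 762^574 ≡ 1 (mod 1723), since |⟨970⟩| = 574.
762^574 mod 1723 = 1.
Since 1 = 1, 762 lies in the subgroup.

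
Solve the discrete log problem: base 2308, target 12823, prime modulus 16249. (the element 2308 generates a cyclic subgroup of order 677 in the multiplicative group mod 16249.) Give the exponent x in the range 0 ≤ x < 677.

111

Baby-step giant-step with m = ceil(sqrt(677)) = 27.
Baby table (2308^j mod 16249 for j=0..26):
  0:1  1:2308  2:13441  3:2487  4:4099  5:3574  6:10549  7:6090
  8:335  9:9477  10:1762  11:4446  12:8249  13:11113  14:7882  15:9025
  16:14731  17:6240  18:5306  19:10751  20:1085  21:1834  22:8132  23:1061
  24:11438  25:10528  26:6369
Giant step factor: 2308^(-27) ≡ 4444 (mod 16249).
Scan 12823·4444^i mod 16249 for i = 0, 1, …:
  i=0: 12823   i=1: 169   i=2: 3582   i=3: 10637
  i=4: 2487
Match at i=4, j=3: x = 4·27 + 3 = 111.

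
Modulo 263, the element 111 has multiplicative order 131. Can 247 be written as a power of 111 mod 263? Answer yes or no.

no

247 ∈ ⟨111⟩ iff 247^131 ≡ 1 (mod 263), since |⟨111⟩| = 131.
247^131 mod 263 = 262.
Since 262 ≠ 1, 247 does not lie in the subgroup.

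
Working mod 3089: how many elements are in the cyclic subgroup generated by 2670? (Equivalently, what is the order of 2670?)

1544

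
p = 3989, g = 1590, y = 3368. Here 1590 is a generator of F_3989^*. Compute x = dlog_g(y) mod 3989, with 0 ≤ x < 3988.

2510

Baby-step giant-step with m = ceil(sqrt(3988)) = 64.
Baby table (1590^j mod 3989 for j=0..63):
  0:1  1:1590  2:3063  3:3590  4:3830  5:2486  6:3630  7:3606
  8:1347  9:3626  10:1235  11:1062  12:1233  13:1871  14:3085  15:2669
  16:3403  17:1686  18:132  19:2452  20:1427  21:3178  22:2946  23:1054
  24:480  25:1301  26:2288  27:3941  28:3460  29:569  30:3196  31:3643
  32:342  33:1276  34:2428  35:3157  36:1468  37:555  38:881  39:651
  40:1939  41:3502  42:3525  43:205  44:2841  45:1642  46:1974  47:3306
  48:3027  49:2196  50:1265  51:894  52:1376  53:1868  54:2304  55:1458
  56:611  57:2163  58:652  59:3529  60:2576  61:3126  62:46  63:1338
Giant step factor: 1590^(-64) ≡ 1909 (mod 3989).
Scan 3368·1909^i mod 3989 for i = 0, 1, …:
  i=0: 3368   i=1: 3233   i=2: 814   i=3: 2205
  i=4: 950   i=5: 2544   i=6: 1883   i=7: 558
  i=8: 159   i=9: 367     …   i=38: 967
  i=39: 3085
Match at i=39, j=14: x = 39·64 + 14 = 2510.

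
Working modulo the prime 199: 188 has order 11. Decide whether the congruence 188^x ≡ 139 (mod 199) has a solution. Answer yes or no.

⟨188⟩ has order 11; its elements mod 199 are {1, 18, 61, 62, 63, 103, 114, 121, 125, 139, 188}.
139 is in this set.

yes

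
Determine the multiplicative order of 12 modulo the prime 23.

The order of 12 must divide p − 1 = 22 = 2 · 11.
Divisors: 1, 2, 11, 22.
Check each in increasing order: 12^1 ≡ 12;  12^2 ≡ 6;  12^11 ≡ 1.
Smallest exponent giving 1 is 11.

11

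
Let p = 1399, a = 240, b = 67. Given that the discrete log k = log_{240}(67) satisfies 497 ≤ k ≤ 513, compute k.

Compute 240^497 mod 1399 = 67, then multiply by 240 repeatedly:
  240^497=67
Found 67 at exponent 497.

497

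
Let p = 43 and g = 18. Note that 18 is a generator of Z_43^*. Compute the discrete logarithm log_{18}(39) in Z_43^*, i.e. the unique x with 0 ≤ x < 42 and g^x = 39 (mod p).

33

Baby-step giant-step with m = ceil(sqrt(42)) = 7.
Baby table (18^j mod 43 for j=0..6):
  0:1  1:18  2:23  3:27  4:13  5:19  6:41
Giant step factor: 18^(-7) ≡ 37 (mod 43).
Scan 39·37^i mod 43 for i = 0, 1, …:
  i=0: 39   i=1: 24   i=2: 28   i=3: 4
  i=4: 19
Match at i=4, j=5: x = 4·7 + 5 = 33.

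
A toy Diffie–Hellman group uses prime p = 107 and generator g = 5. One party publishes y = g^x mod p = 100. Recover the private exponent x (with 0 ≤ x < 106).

Baby-step giant-step with m = ceil(sqrt(106)) = 11.
Baby table (5^j mod 107 for j=0..10):
  0:1  1:5  2:25  3:18  4:90  5:22  6:3  7:15
  8:75  9:54  10:56
Giant step factor: 5^(-11) ≡ 60 (mod 107).
Scan 100·60^i mod 107 for i = 0, 1, …:
  i=0: 100   i=1: 8   i=2: 52   i=3: 17
  i=4: 57   i=5: 103   i=6: 81   i=7: 45
  i=8: 25
Match at i=8, j=2: x = 8·11 + 2 = 90.

90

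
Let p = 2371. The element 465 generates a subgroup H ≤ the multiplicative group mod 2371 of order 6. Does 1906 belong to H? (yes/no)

yes

⟨465⟩ has order 6; its elements mod 2371 are {1, 464, 465, 1906, 1907, 2370}.
1906 is in this set.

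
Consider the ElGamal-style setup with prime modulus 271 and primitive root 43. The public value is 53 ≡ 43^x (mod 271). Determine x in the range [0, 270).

64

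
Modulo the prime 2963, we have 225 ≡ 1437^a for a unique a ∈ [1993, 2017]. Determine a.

2004

Compute 1437^1993 mod 2963 = 2791, then multiply by 1437 repeatedly:
  1437^1993=2791  1437^1994=1728  1437^1995=142  1437^1996=2570  1437^1997=1192
  1437^1998=290  1437^1999=1910  1437^2000=932  1437^2001=8  1437^2002=2607
  1437^2003=1027  1437^2004=225
Found 225 at exponent 2004.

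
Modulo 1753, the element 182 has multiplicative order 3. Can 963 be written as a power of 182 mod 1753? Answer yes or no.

⟨182⟩ has order 3; its elements mod 1753 are {1, 182, 1570}.
963 is not in this set.

no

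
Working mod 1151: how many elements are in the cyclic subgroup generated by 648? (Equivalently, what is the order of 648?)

575

The order of 648 must divide p − 1 = 1150 = 2 · 5^2 · 23.
Divisors: 1, 2, 5, 10, 23, 25, 46, 50, 115, 230, 575, 1150.
Check each in increasing order: 648^1 ≡ 648;  648^2 ≡ 940;  648^5 ≡ 944;  648^10 ≡ 262;  648^23 ≡ 1032;  648^25 ≡ 938;  648^46 ≡ 349;  648^50 ≡ 480;  648^115 ≡ 224;  648^230 ≡ 683;  648^575 ≡ 1.
Smallest exponent giving 1 is 575.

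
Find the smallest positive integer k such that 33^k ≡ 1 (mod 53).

52

The order of 33 must divide p − 1 = 52 = 2^2 · 13.
Divisors: 1, 2, 4, 13, 26, 52.
Check each in increasing order: 33^1 ≡ 33;  33^2 ≡ 29;  33^4 ≡ 46;  33^13 ≡ 23;  33^26 ≡ 52;  33^52 ≡ 1.
Smallest exponent giving 1 is 52.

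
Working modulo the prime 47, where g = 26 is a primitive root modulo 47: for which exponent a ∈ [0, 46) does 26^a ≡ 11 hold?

5

Successive powers of 26 modulo 47:
  26^0=1  26^1=26  26^2=18  26^3=45  26^4=42  26^5=11
So 26^5 ≡ 11 (mod 47), giving a = 5.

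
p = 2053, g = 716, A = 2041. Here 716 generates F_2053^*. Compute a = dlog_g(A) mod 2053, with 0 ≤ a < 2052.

42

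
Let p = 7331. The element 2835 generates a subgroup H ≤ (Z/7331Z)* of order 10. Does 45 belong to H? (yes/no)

45 ∈ ⟨2835⟩ iff 45^10 ≡ 1 (mod 7331), since |⟨2835⟩| = 10.
45^10 mod 7331 = 6646.
Since 6646 ≠ 1, 45 does not lie in the subgroup.

no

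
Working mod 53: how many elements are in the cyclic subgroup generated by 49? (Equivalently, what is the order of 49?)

The order of 49 must divide p − 1 = 52 = 2^2 · 13.
Divisors: 1, 2, 4, 13, 26, 52.
Check each in increasing order: 49^1 ≡ 49;  49^2 ≡ 16;  49^4 ≡ 44;  49^13 ≡ 1.
Smallest exponent giving 1 is 13.

13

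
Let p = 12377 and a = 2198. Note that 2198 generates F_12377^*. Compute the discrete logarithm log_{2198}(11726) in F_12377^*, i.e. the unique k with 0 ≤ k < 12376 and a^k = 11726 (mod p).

8835

Baby-step giant-step with m = ceil(sqrt(12376)) = 112.
Baby table (2198^j mod 12377 for j=0..111):
  0:1  1:2198  2:4174  3:3095  4:7837  5:9319  6:11604  7:8972
  8:3895  9:8703  10:6729  11:12204  12:3433  13:8141  14:9153  15:5669
  16:9200  17:9959  18:7346  19:6900  20:4375  21:11698  22:5175  23:187
  24:2585  25:787  26:9423  27:5033  28:9873  29:3973  30:6869  31:10499
  32:6074  33:8246  34:4780  35:10744  36:12373  37:3585  38:8058  39:12374
  40:5783  41:12232  42:3092  43:1243  44:9174  45:2319  46:10215  47:692
  48:11022  49:4567  50:519  51:2078  52:331  53:9672  54:7747  55:9531
  56:7254  57:2716  58:4054  59:11629  60:2037  61:9229  62:11816  63:4622
  64:10016  65:8862  66:9655  67:7512  68:458  69:4147  70:5634  71:6532
  72:16  73:10414  74:4899  75:12  76:1622  77:580  78:9  79:7405
  80:435  81:3101  82:8648  83:9609  84:5420  85:6486  86:10301  87:4065
  88:11053  89:10820  90:6143  91:11384  92:8115  93:1513  94:8538  95:2992
  96:4229  97:215  98:2244  99:6266  100:9444  101:1683  102:10888  103:7083
  104:10545  105:8166  106:2218  107:11003  108:12313  109:7852  110:5158  111:12329
Giant step factor: 2198^(-112) ≡ 8823 (mod 12377).
Scan 11726·8823^i mod 12377 for i = 0, 1, …:
  i=0: 11726   i=1: 11532   i=2: 7896   i=3: 8652
  i=4: 7637   i=5: 863   i=6: 2394   i=7: 7100
  i=8: 3303   i=9: 6911     …   i=77: 4637
  i=78: 6266
Match at i=78, j=99: k = 78·112 + 99 = 8835.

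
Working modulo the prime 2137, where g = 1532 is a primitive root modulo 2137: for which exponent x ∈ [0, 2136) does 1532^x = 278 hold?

608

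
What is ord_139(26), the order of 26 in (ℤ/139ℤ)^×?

138

The order of 26 must divide p − 1 = 138 = 2 · 3 · 23.
Divisors: 1, 2, 3, 6, 23, 46, 69, 138.
Check each in increasing order: 26^1 ≡ 26;  26^2 ≡ 120;  26^3 ≡ 62;  26^6 ≡ 91;  26^23 ≡ 43;  26^46 ≡ 42;  26^69 ≡ 138;  26^138 ≡ 1.
Smallest exponent giving 1 is 138.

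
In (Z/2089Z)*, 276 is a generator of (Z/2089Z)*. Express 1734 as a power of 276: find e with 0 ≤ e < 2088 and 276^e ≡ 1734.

1454

Baby-step giant-step with m = ceil(sqrt(2088)) = 46.
Baby table (276^j mod 2089 for j=0..45):
  0:1  1:276  2:972  3:880  4:556  5:959  6:1470  7:454
  8:2053  9:509  10:521  11:1744  12:874  13:989  14:1394  15:368
  16:1296  17:477  18:45  19:1975  20:1960  21:1998  22:2041  23:1375
  24:1391  25:1629  26:469  27:2015  28:466  29:1187  30:1728  31:636
  32:60  33:1937  34:1917  35:575  36:2025  37:1137  38:462  39:83
  40:2018  41:1294  42:2014  43:190  44:215  45:848
Giant step factor: 276^(-46) ≡ 1854 (mod 2089).
Scan 1734·1854^i mod 2089 for i = 0, 1, …:
  i=0: 1734   i=1: 1954   i=2: 390   i=3: 266
  i=4: 160   i=5: 2   i=6: 1619   i=7: 1822
  i=8: 75   i=9: 1176     …   i=30: 1767
  i=31: 466
Match at i=31, j=28: e = 31·46 + 28 = 1454.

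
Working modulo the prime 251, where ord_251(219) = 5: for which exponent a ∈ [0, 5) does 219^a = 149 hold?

4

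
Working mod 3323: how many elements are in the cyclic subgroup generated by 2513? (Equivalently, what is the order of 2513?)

3322

The order of 2513 must divide p − 1 = 3322 = 2 · 11 · 151.
Divisors: 1, 2, 11, 22, 151, 302, 1661, 3322.
Check each in increasing order: 2513^1 ≡ 2513;  2513^2 ≡ 1469;  2513^11 ≡ 349;  2513^22 ≡ 2173;  2513^151 ≡ 1895;  2513^302 ≡ 2185;  2513^1661 ≡ 3322;  2513^3322 ≡ 1.
Smallest exponent giving 1 is 3322.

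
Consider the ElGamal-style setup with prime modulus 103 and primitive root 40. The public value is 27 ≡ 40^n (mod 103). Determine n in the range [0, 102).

63

Baby-step giant-step with m = ceil(sqrt(102)) = 11.
Baby table (40^j mod 103 for j=0..10):
  0:1  1:40  2:55  3:37  4:38  5:78  6:30  7:67
  8:2  9:80  10:7
Giant step factor: 40^(-11) ≡ 71 (mod 103).
Scan 27·71^i mod 103 for i = 0, 1, …:
  i=0: 27   i=1: 63   i=2: 44   i=3: 34
  i=4: 45   i=5: 2
Match at i=5, j=8: n = 5·11 + 8 = 63.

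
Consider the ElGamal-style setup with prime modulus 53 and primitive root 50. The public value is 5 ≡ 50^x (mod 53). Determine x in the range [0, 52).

41

Baby-step giant-step with m = ceil(sqrt(52)) = 8.
Baby table (50^j mod 53 for j=0..7):
  0:1  1:50  2:9  3:26  4:28  5:22  6:40  7:39
Giant step factor: 50^(-8) ≡ 24 (mod 53).
Scan 5·24^i mod 53 for i = 0, 1, …:
  i=0: 5   i=1: 14   i=2: 18   i=3: 8
  i=4: 33   i=5: 50
Match at i=5, j=1: x = 5·8 + 1 = 41.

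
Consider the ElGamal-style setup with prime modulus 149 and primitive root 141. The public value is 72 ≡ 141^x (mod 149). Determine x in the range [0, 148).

133

Baby-step giant-step with m = ceil(sqrt(148)) = 13.
Baby table (141^j mod 149 for j=0..12):
  0:1  1:141  2:64  3:84  4:73  5:12  6:53  7:23
  8:114  9:131  10:144  11:40  12:127
Giant step factor: 141^(-13) ≡ 138 (mod 149).
Scan 72·138^i mod 149 for i = 0, 1, …:
  i=0: 72   i=1: 102   i=2: 70   i=3: 124
  i=4: 126   i=5: 104   i=6: 48   i=7: 68
  i=8: 146   i=9: 33   i=10: 84
Match at i=10, j=3: x = 10·13 + 3 = 133.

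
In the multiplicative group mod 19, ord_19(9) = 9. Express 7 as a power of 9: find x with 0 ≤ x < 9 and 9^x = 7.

Successive powers of 9 modulo 19:
  9^0=1  9^1=9  9^2=5  9^3=7
So 9^3 ≡ 7 (mod 19), giving x = 3.

3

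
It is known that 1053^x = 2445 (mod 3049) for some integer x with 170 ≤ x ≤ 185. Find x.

Compute 1053^170 mod 3049 = 1200, then multiply by 1053 repeatedly:
  1053^170=1200  1053^171=1314  1053^172=2445
Found 2445 at exponent 172.

172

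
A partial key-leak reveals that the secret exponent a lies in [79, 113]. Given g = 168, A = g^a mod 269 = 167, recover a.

Compute 168^79 mod 269 = 111, then multiply by 168 repeatedly:
  168^79=111  168^80=87  168^81=90  168^82=56  168^83=262
  168^84=169  168^85=147  168^86=217  168^87=141  168^88=16
  168^89=267  168^90=202  168^91=42  168^92=62  168^93=194
  168^94=43  168^95=230  168^96=173  168^97=12  168^98=133
  168^99=17  168^100=166  168^101=181  168^102=11  168^103=234
  168^104=38  168^105=197  168^106=9  168^107=167
Found 167 at exponent 107.

107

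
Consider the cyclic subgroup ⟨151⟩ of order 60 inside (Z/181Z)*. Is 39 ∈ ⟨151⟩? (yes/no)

39 ∈ ⟨151⟩ iff 39^60 ≡ 1 (mod 181), since |⟨151⟩| = 60.
39^60 mod 181 = 48.
Since 48 ≠ 1, 39 does not lie in the subgroup.

no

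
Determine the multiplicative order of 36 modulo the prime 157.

78

The order of 36 must divide p − 1 = 156 = 2^2 · 3 · 13.
Divisors: 1, 2, 3, 4, 6, 12, 13, 26, 39, 52, 78, 156.
Check each in increasing order: 36^1 ≡ 36;  36^2 ≡ 40;  36^3 ≡ 27;  36^4 ≡ 30;  36^6 ≡ 101;  36^12 ≡ 153;  36^13 ≡ 13;  36^26 ≡ 12;  36^39 ≡ 156;  36^52 ≡ 144;  36^78 ≡ 1.
Smallest exponent giving 1 is 78.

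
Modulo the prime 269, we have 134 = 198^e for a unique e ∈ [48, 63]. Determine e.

57

Compute 198^48 mod 269 = 24, then multiply by 198 repeatedly:
  198^48=24  198^49=179  198^50=203  198^51=113  198^52=47
  198^53=160  198^54=207  198^55=98  198^56=36  198^57=134
Found 134 at exponent 57.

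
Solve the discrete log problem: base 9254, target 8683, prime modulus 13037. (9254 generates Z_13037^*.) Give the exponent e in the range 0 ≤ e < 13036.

Baby-step giant-step with m = ceil(sqrt(13036)) = 115.
Baby table (9254^j mod 13037 for j=0..114):
  0:1  1:9254  2:9500  3:4509  4:7886  5:8955  6:6398  7:6075
  8:2506  9:10738  10:1438  11:9512  12:11261  13:4553  14:10915  15:9771
  16:9239  17:1060  18:5416  19:5436  20:7998  21:2443  22:1364  23:2640
  24:12259  25:9849  26:979  27:11988  28:5119  29:7805  30:2490  31:6081
  32:5882  33:2553  34:2418  35:4680  36:12843  37:3830  38:8254  39:11770
  40:8482  41:9688  42:10340  43:7817  44:9242  45:2748  46:7842  47:5926
  48:5582  49:3234  50:7521  51:7828  52:6740  53:2952  54:5293  55:1413
  56:12828  57:8427  58:9161  59:9320  60:7525  61:5733  62:5629  63:7951
  64:10763  65:11159  66:12346  67:6653  68:6148  69:124  70:240  71:4670
  72:11562  73:89  74:2275  75:11132  76:10191  77:10893  78:1738  79:8831
  80:6158  81:1405  82:3981  83:10649  84:12200  85:11417  86:1070  87:6697
  88:9177  89:940  90:3081  91:12692  92:1435  93:7824  94:8835  95:4063
  96:294  97:8980  98:3082  99:8909  100:10935  101:12333  102:3684  103:13018
  104:6692  105:2018  106:5588  107:6610  108:12373  109:8808  110:1908  111:4534
  112:4570  113:11789  114:1790
Giant step factor: 9254^(-115) ≡ 12386 (mod 13037).
Scan 8683·12386^i mod 13037 for i = 0, 1, …:
  i=0: 8683   i=1: 5425   i=2: 1352   i=3: 6364
  i=4: 2802   i=5: 1078   i=6: 2220   i=7: 1887
  i=8: 10078   i=9: 9870     …   i=16: 12616
  i=17: 294
Match at i=17, j=96: e = 17·115 + 96 = 2051.

2051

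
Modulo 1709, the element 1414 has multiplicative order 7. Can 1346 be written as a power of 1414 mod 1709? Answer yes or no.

1346 ∈ ⟨1414⟩ iff 1346^7 ≡ 1 (mod 1709), since |⟨1414⟩| = 7.
1346^7 mod 1709 = 1677.
Since 1677 ≠ 1, 1346 does not lie in the subgroup.

no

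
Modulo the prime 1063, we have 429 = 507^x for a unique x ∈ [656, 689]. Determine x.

Compute 507^656 mod 1063 = 393, then multiply by 507 repeatedly:
  507^656=393  507^657=470  507^658=178  507^659=954  507^660=13
  507^661=213  507^662=628  507^663=559  507^664=655  507^665=429
Found 429 at exponent 665.

665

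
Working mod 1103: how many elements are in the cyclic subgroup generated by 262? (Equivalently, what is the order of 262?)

1102

The order of 262 must divide p − 1 = 1102 = 2 · 19 · 29.
Divisors: 1, 2, 19, 29, 38, 58, 551, 1102.
Check each in increasing order: 262^1 ≡ 262;  262^2 ≡ 258;  262^19 ≡ 1095;  262^29 ≡ 503;  262^38 ≡ 64;  262^58 ≡ 422;  262^551 ≡ 1102;  262^1102 ≡ 1.
Smallest exponent giving 1 is 1102.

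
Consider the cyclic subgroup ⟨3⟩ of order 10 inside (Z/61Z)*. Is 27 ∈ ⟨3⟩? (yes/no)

yes

⟨3⟩ has order 10; its elements mod 61 are {1, 3, 9, 20, 27, 34, 41, 52, 58, 60}.
27 is in this set.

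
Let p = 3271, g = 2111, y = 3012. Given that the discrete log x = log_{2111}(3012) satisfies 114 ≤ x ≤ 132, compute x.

115

Compute 2111^114 mod 3271 = 708, then multiply by 2111 repeatedly:
  2111^114=708  2111^115=3012
Found 3012 at exponent 115.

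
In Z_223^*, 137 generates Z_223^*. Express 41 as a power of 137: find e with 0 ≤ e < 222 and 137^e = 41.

Baby-step giant-step with m = ceil(sqrt(222)) = 15.
Baby table (137^j mod 223 for j=0..14):
  0:1  1:137  2:37  3:163  4:31  5:10  6:32  7:147
  8:69  9:87  10:100  11:97  12:132  13:21  14:201
Giant step factor: 137^(-15) ≡ 159 (mod 223).
Scan 41·159^i mod 223 for i = 0, 1, …:
  i=0: 41   i=1: 52   i=2: 17   i=3: 27
  i=4: 56   i=5: 207   i=6: 132
Match at i=6, j=12: e = 6·15 + 12 = 102.

102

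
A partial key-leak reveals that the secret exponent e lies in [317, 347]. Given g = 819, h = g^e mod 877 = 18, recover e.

341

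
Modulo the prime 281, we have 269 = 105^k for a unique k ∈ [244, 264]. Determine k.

Compute 105^244 mod 281 = 231, then multiply by 105 repeatedly:
  105^244=231  105^245=89  105^246=72  105^247=254  105^248=256
  105^249=185  105^250=36  105^251=127  105^252=128  105^253=233
  105^254=18  105^255=204  105^256=64  105^257=257  105^258=9
  105^259=102  105^260=32  105^261=269
Found 269 at exponent 261.

261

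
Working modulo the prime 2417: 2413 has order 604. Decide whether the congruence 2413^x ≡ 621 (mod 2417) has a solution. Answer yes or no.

no

621 ∈ ⟨2413⟩ iff 621^604 ≡ 1 (mod 2417), since |⟨2413⟩| = 604.
621^604 mod 2417 = 1825.
Since 1825 ≠ 1, 621 does not lie in the subgroup.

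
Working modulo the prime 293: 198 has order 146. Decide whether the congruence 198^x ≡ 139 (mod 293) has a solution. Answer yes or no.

no

139 ∈ ⟨198⟩ iff 139^146 ≡ 1 (mod 293), since |⟨198⟩| = 146.
139^146 mod 293 = 292.
Since 292 ≠ 1, 139 does not lie in the subgroup.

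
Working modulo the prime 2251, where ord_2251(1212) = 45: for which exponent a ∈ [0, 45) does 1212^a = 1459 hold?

3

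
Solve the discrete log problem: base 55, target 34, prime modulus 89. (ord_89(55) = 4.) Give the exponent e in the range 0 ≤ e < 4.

3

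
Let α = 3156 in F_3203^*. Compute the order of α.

1601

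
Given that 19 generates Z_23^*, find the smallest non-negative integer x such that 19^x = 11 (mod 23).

Successive powers of 19 modulo 23:
  19^0=1  19^1=19  19^2=16  19^3=5  19^4=3  19^5=11
So 19^5 ≡ 11 (mod 23), giving x = 5.

5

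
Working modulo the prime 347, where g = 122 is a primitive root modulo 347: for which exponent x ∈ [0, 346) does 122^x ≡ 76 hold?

325

Baby-step giant-step with m = ceil(sqrt(346)) = 19.
Baby table (122^j mod 347 for j=0..18):
  0:1  1:122  2:310  3:344  4:328  5:111  6:9  7:57
  8:14  9:320  10:176  11:305  12:81  13:166  14:126  15:104
  16:196  17:316  18:35
Giant step factor: 122^(-19) ≡ 311 (mod 347).
Scan 76·311^i mod 347 for i = 0, 1, …:
  i=0: 76   i=1: 40   i=2: 295   i=3: 137
  i=4: 273   i=5: 235   i=6: 215   i=7: 241
  i=8: 346   i=9: 36     …   i=16: 242
  i=17: 310
Match at i=17, j=2: x = 17·19 + 2 = 325.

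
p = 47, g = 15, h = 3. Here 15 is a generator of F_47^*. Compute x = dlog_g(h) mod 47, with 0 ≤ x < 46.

36

Baby-step giant-step with m = ceil(sqrt(46)) = 7.
Baby table (15^j mod 47 for j=0..6):
  0:1  1:15  2:37  3:38  4:6  5:43  6:34
Giant step factor: 15^(-7) ≡ 20 (mod 47).
Scan 3·20^i mod 47 for i = 0, 1, …:
  i=0: 3   i=1: 13   i=2: 25   i=3: 30
  i=4: 36   i=5: 15
Match at i=5, j=1: x = 5·7 + 1 = 36.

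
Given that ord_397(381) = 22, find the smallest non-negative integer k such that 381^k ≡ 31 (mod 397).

4

Successive powers of 381 modulo 397:
  381^0=1  381^1=381  381^2=256  381^3=271  381^4=31
So 381^4 ≡ 31 (mod 397), giving k = 4.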